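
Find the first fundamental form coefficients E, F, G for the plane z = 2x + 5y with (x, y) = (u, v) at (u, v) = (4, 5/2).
E = 5;  F = 10;  G = 26

Partials: r_u = (1, 0, 2), r_v = (0, 1, 5). As functions of (u, v):
  E = r_u · r_u = 5,
  F = r_u · r_v = 10,
  G = r_v · r_v = 26.
Evaluating at (u, v) = (4, 5/2): E = 5, F = 10, G = 26.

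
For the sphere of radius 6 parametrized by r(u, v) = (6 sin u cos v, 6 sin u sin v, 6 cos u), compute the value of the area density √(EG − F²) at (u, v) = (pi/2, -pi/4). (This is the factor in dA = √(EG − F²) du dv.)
√(EG − F²)|_{(pi/2, -pi/4)} = 36

E = 36, F = 0, G = 36*sin(u)^2, so EG − F² = 1296*sin(u)^2. Taking the positive square root: √(EG − F²) = 36*Abs(sin(u)). At (u, v) = (pi/2, -pi/4): 36.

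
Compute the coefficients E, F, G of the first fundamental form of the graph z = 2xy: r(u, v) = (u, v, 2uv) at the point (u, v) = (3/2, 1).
E = 5;  F = 6;  G = 10

Partials: r_u = (1, 0, 2*v), r_v = (0, 1, 2*u). As functions of (u, v):
  E = r_u · r_u = 4*v^2 + 1,
  F = r_u · r_v = 4*u*v,
  G = r_v · r_v = 4*u^2 + 1.
Evaluating at (u, v) = (3/2, 1): E = 5, F = 6, G = 10.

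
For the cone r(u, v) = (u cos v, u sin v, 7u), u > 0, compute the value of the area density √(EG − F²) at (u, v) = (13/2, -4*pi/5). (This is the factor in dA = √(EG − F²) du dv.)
√(EG − F²)|_{(13/2, -4*pi/5)} = 65*sqrt(2)/2

E = 50, F = 0, G = u^2, so EG − F² = 50*u^2. Taking the positive square root: √(EG − F²) = 5*sqrt(2)*Abs(u). At (u, v) = (13/2, -4*pi/5): 65*sqrt(2)/2.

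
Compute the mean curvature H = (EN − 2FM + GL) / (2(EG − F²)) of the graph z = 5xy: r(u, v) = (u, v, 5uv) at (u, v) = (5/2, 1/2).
H = -625*sqrt(654)/213858

With E = 25*v^2 + 1, F = 25*u*v, G = 25*u^2 + 1, L = 0, M = 5/sqrt(25*u^2 + 25*v^2 + 1), N = 0, assemble
  H = (EN − 2FM + GL) / (2(EG − F²)) = -125*u*v/(25*u^2 + 25*v^2 + 1)^(3/2).
At (u, v) = (5/2, 1/2): H = -625*sqrt(654)/213858.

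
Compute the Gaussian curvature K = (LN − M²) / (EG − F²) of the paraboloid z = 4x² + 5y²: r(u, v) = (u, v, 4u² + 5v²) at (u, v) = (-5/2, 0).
K = 80/160801

Coefficients of the first fundamental form: E = 64*u^2 + 1, F = 80*u*v, G = 100*v^2 + 1.
Coefficients of the second fundamental form: L = 8/sqrt(64*u^2 + 100*v^2 + 1), M = 0, N = 10/sqrt(64*u^2 + 100*v^2 + 1).
Assemble K = (LN − M²)/(EG − F²) = 80/(4096*u^4 + 12800*u^2*v^2 + 128*u^2 + 10000*v^4 + 200*v^2 + 1). At (u, v) = (-5/2, 0): K = 80/160801.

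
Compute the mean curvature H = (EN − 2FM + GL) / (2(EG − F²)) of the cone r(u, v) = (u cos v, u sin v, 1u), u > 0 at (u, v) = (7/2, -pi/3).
H = sqrt(2)/14

With E = 2, F = 0, G = u^2, L = 0, M = 0, N = sqrt(2)*u^2/(2*Abs(u)), assemble
  H = (EN − 2FM + GL) / (2(EG − F²)) = sqrt(2)/(4*Abs(u)).
At (u, v) = (7/2, -pi/3): H = sqrt(2)/14.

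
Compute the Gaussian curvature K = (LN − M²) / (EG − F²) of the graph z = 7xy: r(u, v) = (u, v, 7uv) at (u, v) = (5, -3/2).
K = -784/28569025

Coefficients of the first fundamental form: E = 49*v^2 + 1, F = 49*u*v, G = 49*u^2 + 1.
Coefficients of the second fundamental form: L = 0, M = 7/sqrt(49*u^2 + 49*v^2 + 1), N = 0.
Assemble K = (LN − M²)/(EG − F²) = -49/(2401*u^4 + 4802*u^2*v^2 + 98*u^2 + 2401*v^4 + 98*v^2 + 1). At (u, v) = (5, -3/2): K = -784/28569025.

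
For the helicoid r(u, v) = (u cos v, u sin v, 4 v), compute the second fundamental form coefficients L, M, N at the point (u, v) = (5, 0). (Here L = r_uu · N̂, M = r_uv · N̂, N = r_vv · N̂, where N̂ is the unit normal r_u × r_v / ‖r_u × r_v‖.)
L = 0;  M = -4*sqrt(41)/41;  N = 0

Compute the unit normal N̂(u, v) = (4*sin(v)/sqrt(u^2 + 16), -4*cos(v)/sqrt(u^2 + 16), u/sqrt(u^2 + 16)), and the second partials r_uu, r_uv, r_vv. Take dot products:
  L(u, v) = r_uu · N̂ = 0,
  M(u, v) = r_uv · N̂ = -4/sqrt(u^2 + 16),
  N(u, v) = r_vv · N̂ = 0.
Evaluating at (u, v) = (5, 0):
  L = 0, M = -4*sqrt(41)/41, N = 0.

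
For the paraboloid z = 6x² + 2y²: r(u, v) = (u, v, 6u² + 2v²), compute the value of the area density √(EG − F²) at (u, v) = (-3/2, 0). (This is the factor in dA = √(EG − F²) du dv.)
√(EG − F²)|_{(-3/2, 0)} = 5*sqrt(13)

E = 144*u^2 + 1, F = 48*u*v, G = 16*v^2 + 1, so EG − F² = 144*u^2 + 16*v^2 + 1. Taking the positive square root: √(EG − F²) = sqrt(144*u^2 + 16*v^2 + 1). At (u, v) = (-3/2, 0): 5*sqrt(13).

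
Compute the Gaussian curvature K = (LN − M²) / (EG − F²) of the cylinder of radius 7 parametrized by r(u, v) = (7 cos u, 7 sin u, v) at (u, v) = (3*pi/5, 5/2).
K = 0

Coefficients of the first fundamental form: E = 49, F = 0, G = 1.
Coefficients of the second fundamental form: L = -7, M = 0, N = 0.
Assemble K = (LN − M²)/(EG − F²) = 0. At (u, v) = (3*pi/5, 5/2): K = 0.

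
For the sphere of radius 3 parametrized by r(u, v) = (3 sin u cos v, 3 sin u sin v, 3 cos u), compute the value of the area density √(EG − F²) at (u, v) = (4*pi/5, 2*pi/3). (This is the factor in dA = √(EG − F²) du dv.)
√(EG − F²)|_{(4*pi/5, 2*pi/3)} = 9*sqrt(10 - 2*sqrt(5))/4

E = 9, F = 0, G = 9*sin(u)^2, so EG − F² = 81*sin(u)^2. Taking the positive square root: √(EG − F²) = 9*Abs(sin(u)). At (u, v) = (4*pi/5, 2*pi/3): 9*sqrt(10 - 2*sqrt(5))/4.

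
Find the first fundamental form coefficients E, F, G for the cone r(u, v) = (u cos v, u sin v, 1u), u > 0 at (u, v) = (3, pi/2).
E = 2;  F = 0;  G = 9

Partials: r_u = (cos(v), sin(v), 1), r_v = (-u*sin(v), u*cos(v), 0). As functions of (u, v):
  E = r_u · r_u = 2,
  F = r_u · r_v = 0,
  G = r_v · r_v = u^2.
Evaluating at (u, v) = (3, pi/2): E = 2, F = 0, G = 9.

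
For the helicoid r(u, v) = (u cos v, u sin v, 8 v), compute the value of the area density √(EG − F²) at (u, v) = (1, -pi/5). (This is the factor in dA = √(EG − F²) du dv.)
√(EG − F²)|_{(1, -pi/5)} = sqrt(65)

E = 1, F = 0, G = u^2 + 64, so EG − F² = u^2 + 64. Taking the positive square root: √(EG − F²) = sqrt(u^2 + 64). At (u, v) = (1, -pi/5): sqrt(65).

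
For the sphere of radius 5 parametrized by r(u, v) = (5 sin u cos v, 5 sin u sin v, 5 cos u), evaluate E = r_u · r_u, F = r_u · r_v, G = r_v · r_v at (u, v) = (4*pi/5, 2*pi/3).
E = 25;  F = 0;  G = 125/8 - 25*sqrt(5)/8

Partials: r_u = (5*cos(u)*cos(v), 5*sin(v)*cos(u), -5*sin(u)), r_v = (-5*sin(u)*sin(v), 5*sin(u)*cos(v), 0). As functions of (u, v):
  E = r_u · r_u = 25,
  F = r_u · r_v = 0,
  G = r_v · r_v = 25*sin(u)^2.
Evaluating at (u, v) = (4*pi/5, 2*pi/3): E = 25, F = 0, G = 125/8 - 25*sqrt(5)/8.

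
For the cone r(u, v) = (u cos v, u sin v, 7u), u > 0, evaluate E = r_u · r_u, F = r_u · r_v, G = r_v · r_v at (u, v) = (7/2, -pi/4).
E = 50;  F = 0;  G = 49/4

Partials: r_u = (cos(v), sin(v), 7), r_v = (-u*sin(v), u*cos(v), 0). As functions of (u, v):
  E = r_u · r_u = 50,
  F = r_u · r_v = 0,
  G = r_v · r_v = u^2.
Evaluating at (u, v) = (7/2, -pi/4): E = 50, F = 0, G = 49/4.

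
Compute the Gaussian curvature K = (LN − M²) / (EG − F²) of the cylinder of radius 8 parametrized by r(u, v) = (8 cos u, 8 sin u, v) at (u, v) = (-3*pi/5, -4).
K = 0

Coefficients of the first fundamental form: E = 64, F = 0, G = 1.
Coefficients of the second fundamental form: L = -8, M = 0, N = 0.
Assemble K = (LN − M²)/(EG − F²) = 0. At (u, v) = (-3*pi/5, -4): K = 0.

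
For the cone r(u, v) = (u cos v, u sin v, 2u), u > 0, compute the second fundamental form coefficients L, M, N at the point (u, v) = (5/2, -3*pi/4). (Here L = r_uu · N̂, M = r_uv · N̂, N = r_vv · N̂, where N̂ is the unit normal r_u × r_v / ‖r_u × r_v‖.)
L = 0;  M = 0;  N = sqrt(5)

Compute the unit normal N̂(u, v) = (-2*sqrt(5)*u*cos(v)/(5*Abs(u)), -2*sqrt(5)*u*sin(v)/(5*Abs(u)), sqrt(5)*u/(5*Abs(u))), and the second partials r_uu, r_uv, r_vv. Take dot products:
  L(u, v) = r_uu · N̂ = 0,
  M(u, v) = r_uv · N̂ = 0,
  N(u, v) = r_vv · N̂ = 2*sqrt(5)*u^2/(5*Abs(u)).
Evaluating at (u, v) = (5/2, -3*pi/4):
  L = 0, M = 0, N = sqrt(5).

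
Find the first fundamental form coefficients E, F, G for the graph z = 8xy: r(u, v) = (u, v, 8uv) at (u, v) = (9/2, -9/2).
E = 1297;  F = -1296;  G = 1297

Partials: r_u = (1, 0, 8*v), r_v = (0, 1, 8*u). As functions of (u, v):
  E = r_u · r_u = 64*v^2 + 1,
  F = r_u · r_v = 64*u*v,
  G = r_v · r_v = 64*u^2 + 1.
Evaluating at (u, v) = (9/2, -9/2): E = 1297, F = -1296, G = 1297.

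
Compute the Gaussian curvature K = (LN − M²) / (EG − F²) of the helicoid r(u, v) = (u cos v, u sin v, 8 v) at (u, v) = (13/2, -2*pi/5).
K = -1024/180625

Coefficients of the first fundamental form: E = 1, F = 0, G = u^2 + 64.
Coefficients of the second fundamental form: L = 0, M = -8/sqrt(u^2 + 64), N = 0.
Assemble K = (LN − M²)/(EG − F²) = -64/(u^2 + 64)^2. At (u, v) = (13/2, -2*pi/5): K = -1024/180625.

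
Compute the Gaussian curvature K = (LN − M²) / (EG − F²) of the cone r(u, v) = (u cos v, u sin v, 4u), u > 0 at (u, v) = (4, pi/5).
K = 0

Coefficients of the first fundamental form: E = 17, F = 0, G = u^2.
Coefficients of the second fundamental form: L = 0, M = 0, N = 4*sqrt(17)*u^2/(17*Abs(u)).
Assemble K = (LN − M²)/(EG − F²) = 0. At (u, v) = (4, pi/5): K = 0.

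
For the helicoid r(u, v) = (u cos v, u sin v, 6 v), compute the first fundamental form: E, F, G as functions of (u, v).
E = 1;  F = 0;  G = u^2 + 36

Compute partials: r_u = (cos(v), sin(v), 0), r_v = (-u*sin(v), u*cos(v), 6). Then
  E = r_u · r_u = 1,
  F = r_u · r_v = 0,
  G = r_v · r_v = u^2 + 36.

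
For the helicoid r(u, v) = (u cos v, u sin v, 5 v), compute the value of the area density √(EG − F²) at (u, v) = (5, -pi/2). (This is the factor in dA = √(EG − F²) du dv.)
√(EG − F²)|_{(5, -pi/2)} = 5*sqrt(2)

E = 1, F = 0, G = u^2 + 25, so EG − F² = u^2 + 25. Taking the positive square root: √(EG − F²) = sqrt(u^2 + 25). At (u, v) = (5, -pi/2): 5*sqrt(2).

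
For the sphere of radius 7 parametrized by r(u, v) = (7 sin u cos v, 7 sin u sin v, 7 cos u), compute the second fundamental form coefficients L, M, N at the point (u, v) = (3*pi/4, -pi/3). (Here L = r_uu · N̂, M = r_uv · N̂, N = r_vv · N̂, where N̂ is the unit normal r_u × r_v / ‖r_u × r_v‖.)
L = -7;  M = 0;  N = -7/2

Compute the unit normal N̂(u, v) = (sin(u)^2*cos(v)/Abs(sin(u)), sin(u)^2*sin(v)/Abs(sin(u)), sin(2*u)/(2*Abs(sin(u)))), and the second partials r_uu, r_uv, r_vv. Take dot products:
  L(u, v) = r_uu · N̂ = -7*sin(u)/Abs(sin(u)),
  M(u, v) = r_uv · N̂ = 0,
  N(u, v) = r_vv · N̂ = -7*sin(u)^3/Abs(sin(u)).
Evaluating at (u, v) = (3*pi/4, -pi/3):
  L = -7, M = 0, N = -7/2.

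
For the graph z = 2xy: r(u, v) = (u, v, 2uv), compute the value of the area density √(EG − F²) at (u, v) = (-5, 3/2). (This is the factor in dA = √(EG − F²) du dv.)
√(EG − F²)|_{(-5, 3/2)} = sqrt(110)

E = 4*v^2 + 1, F = 4*u*v, G = 4*u^2 + 1, so EG − F² = 4*u^2 + 4*v^2 + 1. Taking the positive square root: √(EG − F²) = sqrt(4*u^2 + 4*v^2 + 1). At (u, v) = (-5, 3/2): sqrt(110).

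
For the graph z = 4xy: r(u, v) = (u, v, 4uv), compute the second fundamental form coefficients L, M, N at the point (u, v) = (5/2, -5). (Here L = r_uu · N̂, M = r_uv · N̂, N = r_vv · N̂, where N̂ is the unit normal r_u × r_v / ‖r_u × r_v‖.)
L = 0;  M = 4*sqrt(501)/501;  N = 0

Compute the unit normal N̂(u, v) = (-4*v/sqrt(16*u^2 + 16*v^2 + 1), -4*u/sqrt(16*u^2 + 16*v^2 + 1), 1/sqrt(16*u^2 + 16*v^2 + 1)), and the second partials r_uu, r_uv, r_vv. Take dot products:
  L(u, v) = r_uu · N̂ = 0,
  M(u, v) = r_uv · N̂ = 4/sqrt(16*u^2 + 16*v^2 + 1),
  N(u, v) = r_vv · N̂ = 0.
Evaluating at (u, v) = (5/2, -5):
  L = 0, M = 4*sqrt(501)/501, N = 0.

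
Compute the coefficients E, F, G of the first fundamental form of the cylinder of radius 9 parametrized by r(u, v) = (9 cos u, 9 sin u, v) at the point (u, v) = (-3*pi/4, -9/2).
E = 81;  F = 0;  G = 1

Partials: r_u = (-9*sin(u), 9*cos(u), 0), r_v = (0, 0, 1). As functions of (u, v):
  E = r_u · r_u = 81,
  F = r_u · r_v = 0,
  G = r_v · r_v = 1.
Evaluating at (u, v) = (-3*pi/4, -9/2): E = 81, F = 0, G = 1.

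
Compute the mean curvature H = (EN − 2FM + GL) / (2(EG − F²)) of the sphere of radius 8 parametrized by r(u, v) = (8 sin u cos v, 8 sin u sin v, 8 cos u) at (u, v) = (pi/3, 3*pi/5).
H = -1/8

With E = 64, F = 0, G = 64*sin(u)^2, L = -8*sin(u)/Abs(sin(u)), M = 0, N = -8*sin(u)^3/Abs(sin(u)), assemble
  H = (EN − 2FM + GL) / (2(EG − F²)) = -sin(u)/(8*Abs(sin(u))).
At (u, v) = (pi/3, 3*pi/5): H = -1/8.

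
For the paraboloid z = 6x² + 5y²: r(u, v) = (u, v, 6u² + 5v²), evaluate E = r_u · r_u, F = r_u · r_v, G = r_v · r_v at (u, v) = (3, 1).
E = 1297;  F = 360;  G = 101

Partials: r_u = (1, 0, 12*u), r_v = (0, 1, 10*v). As functions of (u, v):
  E = r_u · r_u = 144*u^2 + 1,
  F = r_u · r_v = 120*u*v,
  G = r_v · r_v = 100*v^2 + 1.
Evaluating at (u, v) = (3, 1): E = 1297, F = 360, G = 101.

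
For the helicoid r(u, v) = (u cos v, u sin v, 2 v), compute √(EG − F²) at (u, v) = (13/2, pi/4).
√(EG − F²)|_{(13/2, pi/4)} = sqrt(185)/2

E = 1, F = 0, G = u^2 + 4; EG − F² = u^2 + 4; √(EG − F²) = sqrt(u^2 + 4). At the given point: sqrt(185)/2.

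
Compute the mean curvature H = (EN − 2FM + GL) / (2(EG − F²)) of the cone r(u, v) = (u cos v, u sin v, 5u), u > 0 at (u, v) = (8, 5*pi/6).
H = 5*sqrt(26)/416

With E = 26, F = 0, G = u^2, L = 0, M = 0, N = 5*sqrt(26)*u^2/(26*Abs(u)), assemble
  H = (EN − 2FM + GL) / (2(EG − F²)) = 5*sqrt(26)/(52*Abs(u)).
At (u, v) = (8, 5*pi/6): H = 5*sqrt(26)/416.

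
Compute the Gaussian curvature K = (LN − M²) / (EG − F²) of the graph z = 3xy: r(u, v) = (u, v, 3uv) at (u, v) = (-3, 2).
K = -9/13924

Coefficients of the first fundamental form: E = 9*v^2 + 1, F = 9*u*v, G = 9*u^2 + 1.
Coefficients of the second fundamental form: L = 0, M = 3/sqrt(9*u^2 + 9*v^2 + 1), N = 0.
Assemble K = (LN − M²)/(EG − F²) = -9/(81*u^4 + 162*u^2*v^2 + 18*u^2 + 81*v^4 + 18*v^2 + 1). At (u, v) = (-3, 2): K = -9/13924.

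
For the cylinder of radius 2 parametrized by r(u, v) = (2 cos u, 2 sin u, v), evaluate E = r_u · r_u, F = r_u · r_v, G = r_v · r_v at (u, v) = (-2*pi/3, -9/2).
E = 4;  F = 0;  G = 1

Partials: r_u = (-2*sin(u), 2*cos(u), 0), r_v = (0, 0, 1). As functions of (u, v):
  E = r_u · r_u = 4,
  F = r_u · r_v = 0,
  G = r_v · r_v = 1.
Evaluating at (u, v) = (-2*pi/3, -9/2): E = 4, F = 0, G = 1.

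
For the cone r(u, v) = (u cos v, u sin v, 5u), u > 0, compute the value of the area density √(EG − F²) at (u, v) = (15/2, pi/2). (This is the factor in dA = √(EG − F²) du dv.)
√(EG − F²)|_{(15/2, pi/2)} = 15*sqrt(26)/2

E = 26, F = 0, G = u^2, so EG − F² = 26*u^2. Taking the positive square root: √(EG − F²) = sqrt(26)*Abs(u). At (u, v) = (15/2, pi/2): 15*sqrt(26)/2.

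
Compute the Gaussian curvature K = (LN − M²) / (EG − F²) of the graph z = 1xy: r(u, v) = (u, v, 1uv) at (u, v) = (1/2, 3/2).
K = -4/49

Coefficients of the first fundamental form: E = v^2 + 1, F = u*v, G = u^2 + 1.
Coefficients of the second fundamental form: L = 0, M = 1/sqrt(u^2 + v^2 + 1), N = 0.
Assemble K = (LN − M²)/(EG − F²) = 1/((u^2*v^2 - (u^2 + 1)*(v^2 + 1))*(u^2 + v^2 + 1)). At (u, v) = (1/2, 3/2): K = -4/49.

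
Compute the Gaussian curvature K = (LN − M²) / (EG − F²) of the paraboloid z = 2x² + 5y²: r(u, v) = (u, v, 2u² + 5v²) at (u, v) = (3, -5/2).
K = 2/29645

Coefficients of the first fundamental form: E = 16*u^2 + 1, F = 40*u*v, G = 100*v^2 + 1.
Coefficients of the second fundamental form: L = 4/sqrt(16*u^2 + 100*v^2 + 1), M = 0, N = 10/sqrt(16*u^2 + 100*v^2 + 1).
Assemble K = (LN − M²)/(EG − F²) = 40/(256*u^4 + 3200*u^2*v^2 + 32*u^2 + 10000*v^4 + 200*v^2 + 1). At (u, v) = (3, -5/2): K = 2/29645.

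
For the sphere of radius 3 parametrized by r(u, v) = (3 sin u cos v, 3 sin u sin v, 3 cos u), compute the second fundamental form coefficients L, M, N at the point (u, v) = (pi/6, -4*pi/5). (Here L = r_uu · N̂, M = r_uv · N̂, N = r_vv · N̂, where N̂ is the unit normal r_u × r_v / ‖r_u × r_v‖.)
L = -3;  M = 0;  N = -3/4

Compute the unit normal N̂(u, v) = (sin(u)^2*cos(v)/Abs(sin(u)), sin(u)^2*sin(v)/Abs(sin(u)), sin(2*u)/(2*Abs(sin(u)))), and the second partials r_uu, r_uv, r_vv. Take dot products:
  L(u, v) = r_uu · N̂ = -3*sin(u)/Abs(sin(u)),
  M(u, v) = r_uv · N̂ = 0,
  N(u, v) = r_vv · N̂ = -3*sin(u)^3/Abs(sin(u)).
Evaluating at (u, v) = (pi/6, -4*pi/5):
  L = -3, M = 0, N = -3/4.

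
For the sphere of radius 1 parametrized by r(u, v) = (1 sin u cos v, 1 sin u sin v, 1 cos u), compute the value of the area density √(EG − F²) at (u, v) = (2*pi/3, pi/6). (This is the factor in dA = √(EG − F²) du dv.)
√(EG − F²)|_{(2*pi/3, pi/6)} = sqrt(3)/2

E = 1, F = 0, G = sin(u)^2, so EG − F² = sin(u)^2. Taking the positive square root: √(EG − F²) = Abs(sin(u)). At (u, v) = (2*pi/3, pi/6): sqrt(3)/2.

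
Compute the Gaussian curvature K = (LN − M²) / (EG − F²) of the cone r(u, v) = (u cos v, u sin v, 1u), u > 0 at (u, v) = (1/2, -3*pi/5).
K = 0

Coefficients of the first fundamental form: E = 2, F = 0, G = u^2.
Coefficients of the second fundamental form: L = 0, M = 0, N = sqrt(2)*u^2/(2*Abs(u)).
Assemble K = (LN − M²)/(EG − F²) = 0. At (u, v) = (1/2, -3*pi/5): K = 0.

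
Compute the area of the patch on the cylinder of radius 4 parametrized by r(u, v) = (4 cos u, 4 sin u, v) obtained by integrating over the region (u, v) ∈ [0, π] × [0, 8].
Area = 32*pi

Area = ∫∫ √(EG − F²) du dv with √(EG − F²) = 4. Integrating over [0, π] × [0, 8] gives 32*pi.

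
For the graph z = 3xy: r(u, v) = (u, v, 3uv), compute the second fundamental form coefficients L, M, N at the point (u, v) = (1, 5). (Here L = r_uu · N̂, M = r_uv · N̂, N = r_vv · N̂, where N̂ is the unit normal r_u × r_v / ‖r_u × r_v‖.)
L = 0;  M = 3*sqrt(235)/235;  N = 0

Compute the unit normal N̂(u, v) = (-3*v/sqrt(9*u^2 + 9*v^2 + 1), -3*u/sqrt(9*u^2 + 9*v^2 + 1), 1/sqrt(9*u^2 + 9*v^2 + 1)), and the second partials r_uu, r_uv, r_vv. Take dot products:
  L(u, v) = r_uu · N̂ = 0,
  M(u, v) = r_uv · N̂ = 3/sqrt(9*u^2 + 9*v^2 + 1),
  N(u, v) = r_vv · N̂ = 0.
Evaluating at (u, v) = (1, 5):
  L = 0, M = 3*sqrt(235)/235, N = 0.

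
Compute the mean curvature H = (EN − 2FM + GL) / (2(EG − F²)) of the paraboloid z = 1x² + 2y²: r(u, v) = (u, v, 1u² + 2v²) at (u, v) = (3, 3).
H = 219*sqrt(181)/32761

With E = 4*u^2 + 1, F = 8*u*v, G = 16*v^2 + 1, L = 2/sqrt(4*u^2 + 16*v^2 + 1), M = 0, N = 4/sqrt(4*u^2 + 16*v^2 + 1), assemble
  H = (EN − 2FM + GL) / (2(EG − F²)) = (8*u^2 + 16*v^2 + 3)/(4*u^2 + 16*v^2 + 1)^(3/2).
At (u, v) = (3, 3): H = 219*sqrt(181)/32761.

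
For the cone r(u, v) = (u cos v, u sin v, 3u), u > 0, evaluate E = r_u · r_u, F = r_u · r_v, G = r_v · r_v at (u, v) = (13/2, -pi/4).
E = 10;  F = 0;  G = 169/4

Partials: r_u = (cos(v), sin(v), 3), r_v = (-u*sin(v), u*cos(v), 0). As functions of (u, v):
  E = r_u · r_u = 10,
  F = r_u · r_v = 0,
  G = r_v · r_v = u^2.
Evaluating at (u, v) = (13/2, -pi/4): E = 10, F = 0, G = 169/4.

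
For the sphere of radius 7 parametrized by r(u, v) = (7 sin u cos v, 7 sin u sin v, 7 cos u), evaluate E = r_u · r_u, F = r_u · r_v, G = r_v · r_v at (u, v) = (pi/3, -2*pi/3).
E = 49;  F = 0;  G = 147/4

Partials: r_u = (7*cos(u)*cos(v), 7*sin(v)*cos(u), -7*sin(u)), r_v = (-7*sin(u)*sin(v), 7*sin(u)*cos(v), 0). As functions of (u, v):
  E = r_u · r_u = 49,
  F = r_u · r_v = 0,
  G = r_v · r_v = 49*sin(u)^2.
Evaluating at (u, v) = (pi/3, -2*pi/3): E = 49, F = 0, G = 147/4.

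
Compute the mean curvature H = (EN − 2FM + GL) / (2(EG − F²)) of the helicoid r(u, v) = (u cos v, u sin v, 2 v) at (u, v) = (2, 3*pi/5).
H = 0

With E = 1, F = 0, G = u^2 + 4, L = 0, M = -2/sqrt(u^2 + 4), N = 0, assemble
  H = (EN − 2FM + GL) / (2(EG − F²)) = 0.
At (u, v) = (2, 3*pi/5): H = 0.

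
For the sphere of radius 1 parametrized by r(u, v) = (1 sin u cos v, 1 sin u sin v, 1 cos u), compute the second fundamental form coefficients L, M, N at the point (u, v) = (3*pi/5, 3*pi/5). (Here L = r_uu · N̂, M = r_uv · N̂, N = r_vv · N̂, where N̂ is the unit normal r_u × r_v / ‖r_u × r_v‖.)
L = -1;  M = 0;  N = -5/8 - sqrt(5)/8

Compute the unit normal N̂(u, v) = (sin(u)^2*cos(v)/Abs(sin(u)), sin(u)^2*sin(v)/Abs(sin(u)), sin(2*u)/(2*Abs(sin(u)))), and the second partials r_uu, r_uv, r_vv. Take dot products:
  L(u, v) = r_uu · N̂ = -sin(u)/Abs(sin(u)),
  M(u, v) = r_uv · N̂ = 0,
  N(u, v) = r_vv · N̂ = -sin(u)^3/Abs(sin(u)).
Evaluating at (u, v) = (3*pi/5, 3*pi/5):
  L = -1, M = 0, N = -5/8 - sqrt(5)/8.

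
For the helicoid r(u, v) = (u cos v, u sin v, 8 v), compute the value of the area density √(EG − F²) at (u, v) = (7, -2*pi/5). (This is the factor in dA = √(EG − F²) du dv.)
√(EG − F²)|_{(7, -2*pi/5)} = sqrt(113)

E = 1, F = 0, G = u^2 + 64, so EG − F² = u^2 + 64. Taking the positive square root: √(EG − F²) = sqrt(u^2 + 64). At (u, v) = (7, -2*pi/5): sqrt(113).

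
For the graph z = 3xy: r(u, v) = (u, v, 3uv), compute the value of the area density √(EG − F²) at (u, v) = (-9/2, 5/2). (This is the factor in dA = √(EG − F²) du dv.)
√(EG − F²)|_{(-9/2, 5/2)} = sqrt(958)/2

E = 9*v^2 + 1, F = 9*u*v, G = 9*u^2 + 1, so EG − F² = 9*u^2 + 9*v^2 + 1. Taking the positive square root: √(EG − F²) = sqrt(9*u^2 + 9*v^2 + 1). At (u, v) = (-9/2, 5/2): sqrt(958)/2.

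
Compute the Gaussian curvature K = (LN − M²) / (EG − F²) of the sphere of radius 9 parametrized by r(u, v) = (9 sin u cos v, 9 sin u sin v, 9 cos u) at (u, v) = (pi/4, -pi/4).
K = 1/81

Coefficients of the first fundamental form: E = 81, F = 0, G = 81*sin(u)^2.
Coefficients of the second fundamental form: L = -9*sin(u)/Abs(sin(u)), M = 0, N = -9*sin(u)^3/Abs(sin(u)).
Assemble K = (LN − M²)/(EG − F²) = 1/81. At (u, v) = (pi/4, -pi/4): K = 1/81.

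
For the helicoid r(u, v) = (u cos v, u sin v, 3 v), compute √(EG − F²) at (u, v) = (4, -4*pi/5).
√(EG − F²)|_{(4, -4*pi/5)} = 5

E = 1, F = 0, G = u^2 + 9; EG − F² = u^2 + 9; √(EG − F²) = sqrt(u^2 + 9). At the given point: 5.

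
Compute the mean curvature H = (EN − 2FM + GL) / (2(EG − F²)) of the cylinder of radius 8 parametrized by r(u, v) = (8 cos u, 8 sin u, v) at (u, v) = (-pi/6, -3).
H = -1/16

With E = 64, F = 0, G = 1, L = -8, M = 0, N = 0, assemble
  H = (EN − 2FM + GL) / (2(EG − F²)) = -1/16.
At (u, v) = (-pi/6, -3): H = -1/16.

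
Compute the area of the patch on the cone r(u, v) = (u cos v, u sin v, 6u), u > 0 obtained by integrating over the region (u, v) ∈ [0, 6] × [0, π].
Area = 18*sqrt(37)*pi

Area = ∫∫ √(EG − F²) du dv with √(EG − F²) = sqrt(37)*Abs(u). Integrating over [0, 6] × [0, π] gives 18*sqrt(37)*pi.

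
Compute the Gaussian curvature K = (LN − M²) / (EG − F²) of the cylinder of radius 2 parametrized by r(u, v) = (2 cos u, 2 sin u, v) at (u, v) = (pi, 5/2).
K = 0

Coefficients of the first fundamental form: E = 4, F = 0, G = 1.
Coefficients of the second fundamental form: L = -2, M = 0, N = 0.
Assemble K = (LN − M²)/(EG − F²) = 0. At (u, v) = (pi, 5/2): K = 0.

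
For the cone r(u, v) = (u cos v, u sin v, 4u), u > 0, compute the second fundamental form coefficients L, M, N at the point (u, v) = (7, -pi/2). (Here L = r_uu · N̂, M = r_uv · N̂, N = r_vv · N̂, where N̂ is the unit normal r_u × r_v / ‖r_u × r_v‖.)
L = 0;  M = 0;  N = 28*sqrt(17)/17

Compute the unit normal N̂(u, v) = (-4*sqrt(17)*u*cos(v)/(17*Abs(u)), -4*sqrt(17)*u*sin(v)/(17*Abs(u)), sqrt(17)*u/(17*Abs(u))), and the second partials r_uu, r_uv, r_vv. Take dot products:
  L(u, v) = r_uu · N̂ = 0,
  M(u, v) = r_uv · N̂ = 0,
  N(u, v) = r_vv · N̂ = 4*sqrt(17)*u^2/(17*Abs(u)).
Evaluating at (u, v) = (7, -pi/2):
  L = 0, M = 0, N = 28*sqrt(17)/17.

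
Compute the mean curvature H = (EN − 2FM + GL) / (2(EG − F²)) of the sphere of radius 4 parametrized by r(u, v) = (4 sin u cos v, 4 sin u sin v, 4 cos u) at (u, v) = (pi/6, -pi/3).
H = -1/4

With E = 16, F = 0, G = 16*sin(u)^2, L = -4*sin(u)/Abs(sin(u)), M = 0, N = -4*sin(u)^3/Abs(sin(u)), assemble
  H = (EN − 2FM + GL) / (2(EG − F²)) = -sin(u)/(4*Abs(sin(u))).
At (u, v) = (pi/6, -pi/3): H = -1/4.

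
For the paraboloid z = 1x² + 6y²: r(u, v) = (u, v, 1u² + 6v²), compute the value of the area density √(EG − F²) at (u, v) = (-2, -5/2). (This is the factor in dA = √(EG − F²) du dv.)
√(EG − F²)|_{(-2, -5/2)} = sqrt(917)

E = 4*u^2 + 1, F = 24*u*v, G = 144*v^2 + 1, so EG − F² = 4*u^2 + 144*v^2 + 1. Taking the positive square root: √(EG − F²) = sqrt(4*u^2 + 144*v^2 + 1). At (u, v) = (-2, -5/2): sqrt(917).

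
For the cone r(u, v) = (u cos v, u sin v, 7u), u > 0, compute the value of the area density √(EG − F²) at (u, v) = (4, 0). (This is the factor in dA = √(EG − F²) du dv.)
√(EG − F²)|_{(4, 0)} = 20*sqrt(2)

E = 50, F = 0, G = u^2, so EG − F² = 50*u^2. Taking the positive square root: √(EG − F²) = 5*sqrt(2)*Abs(u). At (u, v) = (4, 0): 20*sqrt(2).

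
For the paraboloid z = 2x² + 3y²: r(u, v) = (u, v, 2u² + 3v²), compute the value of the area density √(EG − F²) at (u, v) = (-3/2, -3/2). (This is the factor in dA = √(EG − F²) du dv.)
√(EG − F²)|_{(-3/2, -3/2)} = sqrt(118)

E = 16*u^2 + 1, F = 24*u*v, G = 36*v^2 + 1, so EG − F² = 16*u^2 + 36*v^2 + 1. Taking the positive square root: √(EG − F²) = sqrt(16*u^2 + 36*v^2 + 1). At (u, v) = (-3/2, -3/2): sqrt(118).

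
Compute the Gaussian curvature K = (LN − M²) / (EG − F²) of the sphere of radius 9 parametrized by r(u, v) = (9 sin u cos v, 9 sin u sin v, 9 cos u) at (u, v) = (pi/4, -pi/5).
K = 1/81

Coefficients of the first fundamental form: E = 81, F = 0, G = 81*sin(u)^2.
Coefficients of the second fundamental form: L = -9*sin(u)/Abs(sin(u)), M = 0, N = -9*sin(u)^3/Abs(sin(u)).
Assemble K = (LN − M²)/(EG − F²) = 1/81. At (u, v) = (pi/4, -pi/5): K = 1/81.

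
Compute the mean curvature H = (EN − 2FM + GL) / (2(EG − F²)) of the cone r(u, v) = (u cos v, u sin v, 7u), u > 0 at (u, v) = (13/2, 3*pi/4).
H = 7*sqrt(2)/130

With E = 50, F = 0, G = u^2, L = 0, M = 0, N = 7*sqrt(2)*u^2/(10*Abs(u)), assemble
  H = (EN − 2FM + GL) / (2(EG − F²)) = 7*sqrt(2)/(20*Abs(u)).
At (u, v) = (13/2, 3*pi/4): H = 7*sqrt(2)/130.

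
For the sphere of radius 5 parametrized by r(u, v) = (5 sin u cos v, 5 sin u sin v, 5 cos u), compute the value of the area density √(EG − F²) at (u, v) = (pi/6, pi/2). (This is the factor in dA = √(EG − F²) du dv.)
√(EG − F²)|_{(pi/6, pi/2)} = 25/2

E = 25, F = 0, G = 25*sin(u)^2, so EG − F² = 625*sin(u)^2. Taking the positive square root: √(EG − F²) = 25*Abs(sin(u)). At (u, v) = (pi/6, pi/2): 25/2.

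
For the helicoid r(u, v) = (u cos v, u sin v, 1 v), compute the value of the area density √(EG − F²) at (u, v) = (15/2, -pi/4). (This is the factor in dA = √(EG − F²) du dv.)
√(EG − F²)|_{(15/2, -pi/4)} = sqrt(229)/2

E = 1, F = 0, G = u^2 + 1, so EG − F² = u^2 + 1. Taking the positive square root: √(EG − F²) = sqrt(u^2 + 1). At (u, v) = (15/2, -pi/4): sqrt(229)/2.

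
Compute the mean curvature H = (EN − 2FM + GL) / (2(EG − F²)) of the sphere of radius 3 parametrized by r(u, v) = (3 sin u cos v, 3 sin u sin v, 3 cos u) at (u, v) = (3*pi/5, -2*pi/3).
H = -1/3

With E = 9, F = 0, G = 9*sin(u)^2, L = -3*sin(u)/Abs(sin(u)), M = 0, N = -3*sin(u)^3/Abs(sin(u)), assemble
  H = (EN − 2FM + GL) / (2(EG − F²)) = -sin(u)/(3*Abs(sin(u))).
At (u, v) = (3*pi/5, -2*pi/3): H = -1/3.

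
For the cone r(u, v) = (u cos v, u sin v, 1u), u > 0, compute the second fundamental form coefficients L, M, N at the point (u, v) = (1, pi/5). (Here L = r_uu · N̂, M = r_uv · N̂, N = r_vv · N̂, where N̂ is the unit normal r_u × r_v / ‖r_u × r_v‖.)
L = 0;  M = 0;  N = sqrt(2)/2

Compute the unit normal N̂(u, v) = (-sqrt(2)*u*cos(v)/(2*Abs(u)), -sqrt(2)*u*sin(v)/(2*Abs(u)), sqrt(2)*u/(2*Abs(u))), and the second partials r_uu, r_uv, r_vv. Take dot products:
  L(u, v) = r_uu · N̂ = 0,
  M(u, v) = r_uv · N̂ = 0,
  N(u, v) = r_vv · N̂ = sqrt(2)*u^2/(2*Abs(u)).
Evaluating at (u, v) = (1, pi/5):
  L = 0, M = 0, N = sqrt(2)/2.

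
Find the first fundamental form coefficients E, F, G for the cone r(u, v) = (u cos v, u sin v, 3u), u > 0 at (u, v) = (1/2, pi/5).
E = 10;  F = 0;  G = 1/4

Partials: r_u = (cos(v), sin(v), 3), r_v = (-u*sin(v), u*cos(v), 0). As functions of (u, v):
  E = r_u · r_u = 10,
  F = r_u · r_v = 0,
  G = r_v · r_v = u^2.
Evaluating at (u, v) = (1/2, pi/5): E = 10, F = 0, G = 1/4.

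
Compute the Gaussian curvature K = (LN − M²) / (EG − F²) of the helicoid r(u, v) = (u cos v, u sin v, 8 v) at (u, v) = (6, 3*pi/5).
K = -4/625

Coefficients of the first fundamental form: E = 1, F = 0, G = u^2 + 64.
Coefficients of the second fundamental form: L = 0, M = -8/sqrt(u^2 + 64), N = 0.
Assemble K = (LN − M²)/(EG − F²) = -64/(u^2 + 64)^2. At (u, v) = (6, 3*pi/5): K = -4/625.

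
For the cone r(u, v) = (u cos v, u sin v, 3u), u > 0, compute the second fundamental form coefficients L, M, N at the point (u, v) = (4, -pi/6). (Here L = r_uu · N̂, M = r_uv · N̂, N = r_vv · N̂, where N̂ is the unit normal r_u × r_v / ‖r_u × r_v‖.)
L = 0;  M = 0;  N = 6*sqrt(10)/5

Compute the unit normal N̂(u, v) = (-3*sqrt(10)*u*cos(v)/(10*Abs(u)), -3*sqrt(10)*u*sin(v)/(10*Abs(u)), sqrt(10)*u/(10*Abs(u))), and the second partials r_uu, r_uv, r_vv. Take dot products:
  L(u, v) = r_uu · N̂ = 0,
  M(u, v) = r_uv · N̂ = 0,
  N(u, v) = r_vv · N̂ = 3*sqrt(10)*u^2/(10*Abs(u)).
Evaluating at (u, v) = (4, -pi/6):
  L = 0, M = 0, N = 6*sqrt(10)/5.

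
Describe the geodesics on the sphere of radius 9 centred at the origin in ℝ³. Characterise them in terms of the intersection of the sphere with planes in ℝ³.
Geodesics on the sphere of radius 9 are great circles — circles of radius 9 obtained as the intersection of the sphere with planes through the origin (the centre of the sphere).

A curve α(t) of nonzero constant speed on the sphere of radius 9 is a geodesic iff its acceleration α̈ is everywhere normal to the surface, i.e. parallel to the radial vector α(t). Then d/dt(α × α̇) = α̇ × α̇ + α × α̈ = 0, so α × α̇ is a constant vector n ≠ 0 and α(t) · n = 0 for all t: α lies in the plane through the origin with normal n. The intersection of that plane with the sphere is a circle of radius 9 (a great circle). Conversely, a great circle traversed at constant speed has centripetal acceleration pointing at the origin, hence normal to the sphere, so every great circle is a geodesic.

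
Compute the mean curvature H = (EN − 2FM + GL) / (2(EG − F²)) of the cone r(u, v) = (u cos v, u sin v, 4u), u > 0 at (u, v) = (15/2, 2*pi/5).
H = 4*sqrt(17)/255

With E = 17, F = 0, G = u^2, L = 0, M = 0, N = 4*sqrt(17)*u^2/(17*Abs(u)), assemble
  H = (EN − 2FM + GL) / (2(EG − F²)) = 2*sqrt(17)/(17*Abs(u)).
At (u, v) = (15/2, 2*pi/5): H = 4*sqrt(17)/255.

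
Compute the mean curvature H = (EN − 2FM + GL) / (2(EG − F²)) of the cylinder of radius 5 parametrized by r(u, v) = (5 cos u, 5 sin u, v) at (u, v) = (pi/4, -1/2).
H = -1/10

With E = 25, F = 0, G = 1, L = -5, M = 0, N = 0, assemble
  H = (EN − 2FM + GL) / (2(EG − F²)) = -1/10.
At (u, v) = (pi/4, -1/2): H = -1/10.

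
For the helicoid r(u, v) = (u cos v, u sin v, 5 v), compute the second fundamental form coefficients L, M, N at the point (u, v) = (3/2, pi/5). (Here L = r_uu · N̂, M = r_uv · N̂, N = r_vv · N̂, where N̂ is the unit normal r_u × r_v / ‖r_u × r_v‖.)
L = 0;  M = -10*sqrt(109)/109;  N = 0

Compute the unit normal N̂(u, v) = (5*sin(v)/sqrt(u^2 + 25), -5*cos(v)/sqrt(u^2 + 25), u/sqrt(u^2 + 25)), and the second partials r_uu, r_uv, r_vv. Take dot products:
  L(u, v) = r_uu · N̂ = 0,
  M(u, v) = r_uv · N̂ = -5/sqrt(u^2 + 25),
  N(u, v) = r_vv · N̂ = 0.
Evaluating at (u, v) = (3/2, pi/5):
  L = 0, M = -10*sqrt(109)/109, N = 0.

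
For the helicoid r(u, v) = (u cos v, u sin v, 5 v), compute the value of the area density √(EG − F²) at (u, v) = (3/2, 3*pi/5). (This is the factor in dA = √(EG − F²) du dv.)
√(EG − F²)|_{(3/2, 3*pi/5)} = sqrt(109)/2

E = 1, F = 0, G = u^2 + 25, so EG − F² = u^2 + 25. Taking the positive square root: √(EG − F²) = sqrt(u^2 + 25). At (u, v) = (3/2, 3*pi/5): sqrt(109)/2.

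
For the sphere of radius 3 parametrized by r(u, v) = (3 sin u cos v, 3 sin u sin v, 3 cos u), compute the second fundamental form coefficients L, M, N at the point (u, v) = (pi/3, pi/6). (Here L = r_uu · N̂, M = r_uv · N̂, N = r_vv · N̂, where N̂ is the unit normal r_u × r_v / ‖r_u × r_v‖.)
L = -3;  M = 0;  N = -9/4

Compute the unit normal N̂(u, v) = (sin(u)^2*cos(v)/Abs(sin(u)), sin(u)^2*sin(v)/Abs(sin(u)), sin(2*u)/(2*Abs(sin(u)))), and the second partials r_uu, r_uv, r_vv. Take dot products:
  L(u, v) = r_uu · N̂ = -3*sin(u)/Abs(sin(u)),
  M(u, v) = r_uv · N̂ = 0,
  N(u, v) = r_vv · N̂ = -3*sin(u)^3/Abs(sin(u)).
Evaluating at (u, v) = (pi/3, pi/6):
  L = -3, M = 0, N = -9/4.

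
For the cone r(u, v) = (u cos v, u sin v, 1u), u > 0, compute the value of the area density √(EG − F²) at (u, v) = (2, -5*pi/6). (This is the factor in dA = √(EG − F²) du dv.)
√(EG − F²)|_{(2, -5*pi/6)} = 2*sqrt(2)

E = 2, F = 0, G = u^2, so EG − F² = 2*u^2. Taking the positive square root: √(EG − F²) = sqrt(2)*Abs(u). At (u, v) = (2, -5*pi/6): 2*sqrt(2).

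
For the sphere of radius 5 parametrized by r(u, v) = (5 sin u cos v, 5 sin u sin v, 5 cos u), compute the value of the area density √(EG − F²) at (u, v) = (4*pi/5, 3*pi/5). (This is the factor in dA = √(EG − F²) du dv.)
√(EG − F²)|_{(4*pi/5, 3*pi/5)} = 25*sqrt(10 - 2*sqrt(5))/4

E = 25, F = 0, G = 25*sin(u)^2, so EG − F² = 625*sin(u)^2. Taking the positive square root: √(EG − F²) = 25*Abs(sin(u)). At (u, v) = (4*pi/5, 3*pi/5): 25*sqrt(10 - 2*sqrt(5))/4.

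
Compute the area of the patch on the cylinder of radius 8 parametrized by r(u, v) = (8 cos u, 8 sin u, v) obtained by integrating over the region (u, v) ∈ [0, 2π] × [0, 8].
Area = 128*pi

Area = ∫∫ √(EG − F²) du dv with √(EG − F²) = 8. Integrating over [0, 2π] × [0, 8] gives 128*pi.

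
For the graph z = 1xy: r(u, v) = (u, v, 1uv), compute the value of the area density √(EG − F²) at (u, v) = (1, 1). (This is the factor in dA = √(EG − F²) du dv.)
√(EG − F²)|_{(1, 1)} = sqrt(3)

E = v^2 + 1, F = u*v, G = u^2 + 1, so EG − F² = u^2 + v^2 + 1. Taking the positive square root: √(EG − F²) = sqrt(u^2 + v^2 + 1). At (u, v) = (1, 1): sqrt(3).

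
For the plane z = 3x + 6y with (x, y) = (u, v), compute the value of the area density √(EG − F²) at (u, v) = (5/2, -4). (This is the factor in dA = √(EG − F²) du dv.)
√(EG − F²)|_{(5/2, -4)} = sqrt(46)

E = 10, F = 18, G = 37, so EG − F² = 46. Taking the positive square root: √(EG − F²) = sqrt(46). At (u, v) = (5/2, -4): sqrt(46).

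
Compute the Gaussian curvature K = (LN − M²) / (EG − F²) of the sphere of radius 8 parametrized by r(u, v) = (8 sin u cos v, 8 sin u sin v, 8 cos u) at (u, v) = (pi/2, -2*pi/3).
K = 1/64

Coefficients of the first fundamental form: E = 64, F = 0, G = 64*sin(u)^2.
Coefficients of the second fundamental form: L = -8*sin(u)/Abs(sin(u)), M = 0, N = -8*sin(u)^3/Abs(sin(u)).
Assemble K = (LN − M²)/(EG − F²) = 1/64. At (u, v) = (pi/2, -2*pi/3): K = 1/64.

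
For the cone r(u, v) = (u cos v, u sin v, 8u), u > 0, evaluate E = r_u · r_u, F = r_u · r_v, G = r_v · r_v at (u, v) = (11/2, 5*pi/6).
E = 65;  F = 0;  G = 121/4

Partials: r_u = (cos(v), sin(v), 8), r_v = (-u*sin(v), u*cos(v), 0). As functions of (u, v):
  E = r_u · r_u = 65,
  F = r_u · r_v = 0,
  G = r_v · r_v = u^2.
Evaluating at (u, v) = (11/2, 5*pi/6): E = 65, F = 0, G = 121/4.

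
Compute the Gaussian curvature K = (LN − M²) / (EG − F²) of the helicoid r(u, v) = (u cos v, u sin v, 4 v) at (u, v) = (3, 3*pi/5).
K = -16/625

Coefficients of the first fundamental form: E = 1, F = 0, G = u^2 + 16.
Coefficients of the second fundamental form: L = 0, M = -4/sqrt(u^2 + 16), N = 0.
Assemble K = (LN − M²)/(EG − F²) = -16/(u^2 + 16)^2. At (u, v) = (3, 3*pi/5): K = -16/625.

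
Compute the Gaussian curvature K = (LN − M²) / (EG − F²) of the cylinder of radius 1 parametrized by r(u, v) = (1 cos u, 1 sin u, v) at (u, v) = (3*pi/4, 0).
K = 0

Coefficients of the first fundamental form: E = 1, F = 0, G = 1.
Coefficients of the second fundamental form: L = -1, M = 0, N = 0.
Assemble K = (LN − M²)/(EG − F²) = 0. At (u, v) = (3*pi/4, 0): K = 0.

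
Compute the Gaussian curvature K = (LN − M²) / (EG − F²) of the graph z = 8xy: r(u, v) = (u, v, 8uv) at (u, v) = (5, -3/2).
K = -64/3045025

Coefficients of the first fundamental form: E = 64*v^2 + 1, F = 64*u*v, G = 64*u^2 + 1.
Coefficients of the second fundamental form: L = 0, M = 8/sqrt(64*u^2 + 64*v^2 + 1), N = 0.
Assemble K = (LN − M²)/(EG − F²) = -64/(4096*u^4 + 8192*u^2*v^2 + 128*u^2 + 4096*v^4 + 128*v^2 + 1). At (u, v) = (5, -3/2): K = -64/3045025.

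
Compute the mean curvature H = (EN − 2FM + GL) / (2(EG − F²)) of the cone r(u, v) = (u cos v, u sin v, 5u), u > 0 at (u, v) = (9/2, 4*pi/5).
H = 5*sqrt(26)/234

With E = 26, F = 0, G = u^2, L = 0, M = 0, N = 5*sqrt(26)*u^2/(26*Abs(u)), assemble
  H = (EN − 2FM + GL) / (2(EG − F²)) = 5*sqrt(26)/(52*Abs(u)).
At (u, v) = (9/2, 4*pi/5): H = 5*sqrt(26)/234.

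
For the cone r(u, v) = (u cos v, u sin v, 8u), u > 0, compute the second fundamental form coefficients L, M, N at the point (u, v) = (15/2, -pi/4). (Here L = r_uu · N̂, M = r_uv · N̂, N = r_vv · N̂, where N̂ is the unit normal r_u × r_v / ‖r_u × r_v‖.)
L = 0;  M = 0;  N = 12*sqrt(65)/13

Compute the unit normal N̂(u, v) = (-8*sqrt(65)*u*cos(v)/(65*Abs(u)), -8*sqrt(65)*u*sin(v)/(65*Abs(u)), sqrt(65)*u/(65*Abs(u))), and the second partials r_uu, r_uv, r_vv. Take dot products:
  L(u, v) = r_uu · N̂ = 0,
  M(u, v) = r_uv · N̂ = 0,
  N(u, v) = r_vv · N̂ = 8*sqrt(65)*u^2/(65*Abs(u)).
Evaluating at (u, v) = (15/2, -pi/4):
  L = 0, M = 0, N = 12*sqrt(65)/13.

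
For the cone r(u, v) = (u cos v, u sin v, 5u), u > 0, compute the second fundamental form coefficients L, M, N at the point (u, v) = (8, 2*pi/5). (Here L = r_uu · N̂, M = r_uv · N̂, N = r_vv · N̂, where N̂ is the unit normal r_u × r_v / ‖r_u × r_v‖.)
L = 0;  M = 0;  N = 20*sqrt(26)/13

Compute the unit normal N̂(u, v) = (-5*sqrt(26)*u*cos(v)/(26*Abs(u)), -5*sqrt(26)*u*sin(v)/(26*Abs(u)), sqrt(26)*u/(26*Abs(u))), and the second partials r_uu, r_uv, r_vv. Take dot products:
  L(u, v) = r_uu · N̂ = 0,
  M(u, v) = r_uv · N̂ = 0,
  N(u, v) = r_vv · N̂ = 5*sqrt(26)*u^2/(26*Abs(u)).
Evaluating at (u, v) = (8, 2*pi/5):
  L = 0, M = 0, N = 20*sqrt(26)/13.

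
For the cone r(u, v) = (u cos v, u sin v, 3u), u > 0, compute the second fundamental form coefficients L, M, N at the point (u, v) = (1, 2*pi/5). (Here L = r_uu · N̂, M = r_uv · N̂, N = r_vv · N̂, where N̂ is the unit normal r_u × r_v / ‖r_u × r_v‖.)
L = 0;  M = 0;  N = 3*sqrt(10)/10

Compute the unit normal N̂(u, v) = (-3*sqrt(10)*u*cos(v)/(10*Abs(u)), -3*sqrt(10)*u*sin(v)/(10*Abs(u)), sqrt(10)*u/(10*Abs(u))), and the second partials r_uu, r_uv, r_vv. Take dot products:
  L(u, v) = r_uu · N̂ = 0,
  M(u, v) = r_uv · N̂ = 0,
  N(u, v) = r_vv · N̂ = 3*sqrt(10)*u^2/(10*Abs(u)).
Evaluating at (u, v) = (1, 2*pi/5):
  L = 0, M = 0, N = 3*sqrt(10)/10.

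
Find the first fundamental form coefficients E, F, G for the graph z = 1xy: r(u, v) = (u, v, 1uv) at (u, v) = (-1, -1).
E = 2;  F = 1;  G = 2

Partials: r_u = (1, 0, v), r_v = (0, 1, u). As functions of (u, v):
  E = r_u · r_u = v^2 + 1,
  F = r_u · r_v = u*v,
  G = r_v · r_v = u^2 + 1.
Evaluating at (u, v) = (-1, -1): E = 2, F = 1, G = 2.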